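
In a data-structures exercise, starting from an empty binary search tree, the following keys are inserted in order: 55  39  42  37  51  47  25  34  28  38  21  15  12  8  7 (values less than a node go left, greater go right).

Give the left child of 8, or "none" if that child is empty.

55: root
39: left child of 55 (depth 1)
42: right child of 39 (depth 2)
37: left child of 39 (depth 2)
51: right child of 42 (depth 3)
47: left child of 51 (depth 4)
25: left child of 37 (depth 3)
34: right child of 25 (depth 4)
28: left child of 34 (depth 5)
38: right child of 37 (depth 3)
21: left child of 25 (depth 4)
15: left child of 21 (depth 5)
12: left child of 15 (depth 6)
8: left child of 12 (depth 7)
7: left child of 8 (depth 8)

7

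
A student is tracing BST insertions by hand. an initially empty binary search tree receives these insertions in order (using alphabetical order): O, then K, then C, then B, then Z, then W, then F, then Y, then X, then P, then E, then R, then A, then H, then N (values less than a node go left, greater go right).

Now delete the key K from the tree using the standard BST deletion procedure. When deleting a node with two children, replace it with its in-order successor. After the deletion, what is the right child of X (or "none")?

none

O: root
K: left child of O (depth 1)
C: left child of K (depth 2)
B: left child of C (depth 3)
Z: right child of O (depth 1)
W: left child of Z (depth 2)
F: right child of C (depth 3)
Y: right child of W (depth 3)
X: left child of Y (depth 4)
P: left child of W (depth 3)
E: left child of F (depth 4)
R: right child of P (depth 4)
A: left child of B (depth 4)
H: right child of F (depth 4)
N: right child of K (depth 2)

Delete K (two children — replace with in-order successor).
After deletion, X's right child: none.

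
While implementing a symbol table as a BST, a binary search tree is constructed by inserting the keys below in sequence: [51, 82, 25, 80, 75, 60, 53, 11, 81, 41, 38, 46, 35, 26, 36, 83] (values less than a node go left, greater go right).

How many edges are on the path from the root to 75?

3

Insert 51: tree is empty, so 51 becomes the root.
Insert 82: 82 > 51 → go right. Place as right child of 51.
Insert 25: 25 < 51 → go left. Place as left child of 51.
Insert 80: 80 > 51 → go right; 80 < 82 → go left. Place as left child of 82.
Insert 75: 75 > 51 → go right; 75 < 82 → go left; 75 < 80 → go left. Place as left child of 80.
Insert 60: 60 > 51 → go right; 60 < 82 → go left; 60 < 80 → go left; 60 < 75 → go left. Place as left child of 75.
Insert 53: 53 > 51 → go right; 53 < 82 → go left; 53 < 80 → go left; 53 < 75 → go left; 53 < 60 → go left. Place as left child of 60.
Insert 11: 11 < 51 → go left; 11 < 25 → go left. Place as left child of 25.
Insert 81: 81 > 51 → go right; 81 < 82 → go left; 81 > 80 → go right. Place as right child of 80.
Insert 41: 41 < 51 → go left; 41 > 25 → go right. Place as right child of 25.
Insert 38: 38 < 51 → go left; 38 > 25 → go right; 38 < 41 → go left. Place as left child of 41.
Insert 46: 46 < 51 → go left; 46 > 25 → go right; 46 > 41 → go right. Place as right child of 41.
Insert 35: 35 < 51 → go left; 35 > 25 → go right; 35 < 41 → go left; 35 < 38 → go left. Place as left child of 38.
Insert 26: 26 < 51 → go left; 26 > 25 → go right; 26 < 41 → go left; 26 < 38 → go left; 26 < 35 → go left. Place as left child of 35.
Insert 36: 36 < 51 → go left; 36 > 25 → go right; 36 < 41 → go left; 36 < 38 → go left; 36 > 35 → go right. Place as right child of 35.
Insert 83: 83 > 51 → go right; 83 > 82 → go right. Place as right child of 82.

Path to 75: 51 → 82 → 80 → 75, which is 3 edges.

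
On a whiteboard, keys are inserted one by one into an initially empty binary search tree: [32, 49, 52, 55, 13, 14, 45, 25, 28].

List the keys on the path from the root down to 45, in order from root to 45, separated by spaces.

Insert 32: tree is empty, so 32 becomes the root.
Insert 49: 49 > 32 → go right. Place as right child of 32.
Insert 52: 52 > 32 → go right; 52 > 49 → go right. Place as right child of 49.
Insert 55: 55 > 32 → go right; 55 > 49 → go right; 55 > 52 → go right. Place as right child of 52.
Insert 13: 13 < 32 → go left. Place as left child of 32.
Insert 14: 14 < 32 → go left; 14 > 13 → go right. Place as right child of 13.
Insert 45: 45 > 32 → go right; 45 < 49 → go left. Place as left child of 49.
Insert 25: 25 < 32 → go left; 25 > 13 → go right; 25 > 14 → go right. Place as right child of 14.
Insert 28: 28 < 32 → go left; 28 > 13 → go right; 28 > 14 → go right; 28 > 25 → go right. Place as right child of 25.

32 49 45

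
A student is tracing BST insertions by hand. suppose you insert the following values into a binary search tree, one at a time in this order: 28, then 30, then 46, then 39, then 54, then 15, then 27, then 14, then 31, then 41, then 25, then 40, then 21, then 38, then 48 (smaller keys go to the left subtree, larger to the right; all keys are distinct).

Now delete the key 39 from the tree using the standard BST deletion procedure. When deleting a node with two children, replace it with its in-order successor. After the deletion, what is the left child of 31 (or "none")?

none

Insert 28: tree is empty, so 28 becomes the root.
Insert 30: 30 > 28 → go right. Place as right child of 28.
Insert 46: 46 > 28 → go right; 46 > 30 → go right. Place as right child of 30.
Insert 39: 39 > 28 → go right; 39 > 30 → go right; 39 < 46 → go left. Place as left child of 46.
Insert 54: 54 > 28 → go right; 54 > 30 → go right; 54 > 46 → go right. Place as right child of 46.
Insert 15: 15 < 28 → go left. Place as left child of 28.
Insert 27: 27 < 28 → go left; 27 > 15 → go right. Place as right child of 15.
Insert 14: 14 < 28 → go left; 14 < 15 → go left. Place as left child of 15.
Insert 31: 31 > 28 → go right; 31 > 30 → go right; 31 < 46 → go left; 31 < 39 → go left. Place as left child of 39.
Insert 41: 41 > 28 → go right; 41 > 30 → go right; 41 < 46 → go left; 41 > 39 → go right. Place as right child of 39.
Insert 25: 25 < 28 → go left; 25 > 15 → go right; 25 < 27 → go left. Place as left child of 27.
Insert 40: 40 > 28 → go right; 40 > 30 → go right; 40 < 46 → go left; 40 > 39 → go right; 40 < 41 → go left. Place as left child of 41.
Insert 21: 21 < 28 → go left; 21 > 15 → go right; 21 < 27 → go left; 21 < 25 → go left. Place as left child of 25.
Insert 38: 38 > 28 → go right; 38 > 30 → go right; 38 < 46 → go left; 38 < 39 → go left; 38 > 31 → go right. Place as right child of 31.
Insert 48: 48 > 28 → go right; 48 > 30 → go right; 48 > 46 → go right; 48 < 54 → go left. Place as left child of 54.

Delete 39 (two children — replace with in-order successor).
After deletion, 31's left child: none.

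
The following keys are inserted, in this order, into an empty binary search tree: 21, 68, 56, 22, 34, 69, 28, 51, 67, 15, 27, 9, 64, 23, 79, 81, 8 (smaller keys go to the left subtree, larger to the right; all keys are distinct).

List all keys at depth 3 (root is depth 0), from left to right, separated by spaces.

8 22 67 79

Resulting structure (node: left, right):
  21: L=15, R=68
  68: L=56, R=69
  56: L=22, R=67
  22: L=–, R=34
  34: L=28, R=51
  69: L=–, R=79
  28: L=27, R=–
  51: L=–, R=–
  67: L=64, R=–
  15: L=9, R=–
  27: L=23, R=–
  9: L=8, R=–
  64: L=–, R=–
  23: L=–, R=–
  79: L=–, R=81
  81: L=–, R=–
  8: L=–, R=–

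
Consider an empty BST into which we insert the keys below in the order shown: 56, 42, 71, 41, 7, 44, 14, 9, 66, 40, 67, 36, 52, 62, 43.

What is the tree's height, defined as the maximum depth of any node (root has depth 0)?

6

56: root
42: left child of 56 (depth 1)
71: right child of 56 (depth 1)
41: left child of 42 (depth 2)
7: left child of 41 (depth 3)
44: right child of 42 (depth 2)
14: right child of 7 (depth 4)
9: left child of 14 (depth 5)
66: left child of 71 (depth 2)
40: right child of 14 (depth 5)
67: right child of 66 (depth 3)
36: left child of 40 (depth 6)
52: right child of 44 (depth 3)
62: left child of 66 (depth 3)
43: left child of 44 (depth 3)

The deepest node is 36 at depth 6.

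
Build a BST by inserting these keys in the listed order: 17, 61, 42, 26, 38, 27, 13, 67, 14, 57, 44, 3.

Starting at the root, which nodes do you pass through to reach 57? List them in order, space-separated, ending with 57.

17 61 42 57

Insert 17: tree is empty, so 17 becomes the root.
Insert 61: 61 > 17 → go right. Place as right child of 17.
Insert 42: 42 > 17 → go right; 42 < 61 → go left. Place as left child of 61.
Insert 26: 26 > 17 → go right; 26 < 61 → go left; 26 < 42 → go left. Place as left child of 42.
Insert 38: 38 > 17 → go right; 38 < 61 → go left; 38 < 42 → go left; 38 > 26 → go right. Place as right child of 26.
Insert 27: 27 > 17 → go right; 27 < 61 → go left; 27 < 42 → go left; 27 > 26 → go right; 27 < 38 → go left. Place as left child of 38.
Insert 13: 13 < 17 → go left. Place as left child of 17.
Insert 67: 67 > 17 → go right; 67 > 61 → go right. Place as right child of 61.
Insert 14: 14 < 17 → go left; 14 > 13 → go right. Place as right child of 13.
Insert 57: 57 > 17 → go right; 57 < 61 → go left; 57 > 42 → go right. Place as right child of 42.
Insert 44: 44 > 17 → go right; 44 < 61 → go left; 44 > 42 → go right; 44 < 57 → go left. Place as left child of 57.
Insert 3: 3 < 17 → go left; 3 < 13 → go left. Place as left child of 13.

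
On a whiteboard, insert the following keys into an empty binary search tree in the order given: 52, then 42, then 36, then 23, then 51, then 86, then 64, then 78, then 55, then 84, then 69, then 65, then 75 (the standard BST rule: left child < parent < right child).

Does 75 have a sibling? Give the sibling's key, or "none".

65

52: root
42: left child of 52 (depth 1)
36: left child of 42 (depth 2)
23: left child of 36 (depth 3)
51: right child of 42 (depth 2)
86: right child of 52 (depth 1)
64: left child of 86 (depth 2)
78: right child of 64 (depth 3)
55: left child of 64 (depth 3)
84: right child of 78 (depth 4)
69: left child of 78 (depth 4)
65: left child of 69 (depth 5)
75: right child of 69 (depth 5)

75's parent is 69; the other child of 69 is 65.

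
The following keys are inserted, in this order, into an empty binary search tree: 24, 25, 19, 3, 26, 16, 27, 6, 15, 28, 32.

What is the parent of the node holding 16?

3

Insert 24: tree is empty, so 24 becomes the root.
Insert 25: 25 > 24 → go right. Place as right child of 24.
Insert 19: 19 < 24 → go left. Place as left child of 24.
Insert 3: 3 < 24 → go left; 3 < 19 → go left. Place as left child of 19.
Insert 26: 26 > 24 → go right; 26 > 25 → go right. Place as right child of 25.
Insert 16: 16 < 24 → go left; 16 < 19 → go left; 16 > 3 → go right. Place as right child of 3.
Insert 27: 27 > 24 → go right; 27 > 25 → go right; 27 > 26 → go right. Place as right child of 26.
Insert 6: 6 < 24 → go left; 6 < 19 → go left; 6 > 3 → go right; 6 < 16 → go left. Place as left child of 16.
Insert 15: 15 < 24 → go left; 15 < 19 → go left; 15 > 3 → go right; 15 < 16 → go left; 15 > 6 → go right. Place as right child of 6.
Insert 28: 28 > 24 → go right; 28 > 25 → go right; 28 > 26 → go right; 28 > 27 → go right. Place as right child of 27.
Insert 32: 32 > 24 → go right; 32 > 25 → go right; 32 > 26 → go right; 32 > 27 → go right; 32 > 28 → go right. Place as right child of 28.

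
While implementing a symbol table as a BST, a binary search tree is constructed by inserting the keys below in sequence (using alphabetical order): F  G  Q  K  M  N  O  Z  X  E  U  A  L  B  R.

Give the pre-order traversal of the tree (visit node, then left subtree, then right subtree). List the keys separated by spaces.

F E A B G Q K M L N O Z X U R

Resulting structure (node: left, right):
  F: L=E, R=G
  G: L=–, R=Q
  Q: L=K, R=Z
  K: L=–, R=M
  M: L=L, R=N
  N: L=–, R=O
  O: L=–, R=–
  Z: L=X, R=–
  X: L=U, R=–
  E: L=A, R=–
  U: L=R, R=–
  A: L=–, R=B
  L: L=–, R=–
  B: L=–, R=–
  R: L=–, R=–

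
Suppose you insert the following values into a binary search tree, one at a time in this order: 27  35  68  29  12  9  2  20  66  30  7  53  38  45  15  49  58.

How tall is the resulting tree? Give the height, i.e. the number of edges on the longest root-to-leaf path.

7

Insert 27: tree is empty, so 27 becomes the root.
Insert 35: 35 > 27 → go right. Place as right child of 27.
Insert 68: 68 > 27 → go right; 68 > 35 → go right. Place as right child of 35.
Insert 29: 29 > 27 → go right; 29 < 35 → go left. Place as left child of 35.
Insert 12: 12 < 27 → go left. Place as left child of 27.
Insert 9: 9 < 27 → go left; 9 < 12 → go left. Place as left child of 12.
Insert 2: 2 < 27 → go left; 2 < 12 → go left; 2 < 9 → go left. Place as left child of 9.
Insert 20: 20 < 27 → go left; 20 > 12 → go right. Place as right child of 12.
Insert 66: 66 > 27 → go right; 66 > 35 → go right; 66 < 68 → go left. Place as left child of 68.
Insert 30: 30 > 27 → go right; 30 < 35 → go left; 30 > 29 → go right. Place as right child of 29.
Insert 7: 7 < 27 → go left; 7 < 12 → go left; 7 < 9 → go left; 7 > 2 → go right. Place as right child of 2.
Insert 53: 53 > 27 → go right; 53 > 35 → go right; 53 < 68 → go left; 53 < 66 → go left. Place as left child of 66.
Insert 38: 38 > 27 → go right; 38 > 35 → go right; 38 < 68 → go left; 38 < 66 → go left; 38 < 53 → go left. Place as left child of 53.
Insert 45: 45 > 27 → go right; 45 > 35 → go right; 45 < 68 → go left; 45 < 66 → go left; 45 < 53 → go left; 45 > 38 → go right. Place as right child of 38.
Insert 15: 15 < 27 → go left; 15 > 12 → go right; 15 < 20 → go left. Place as left child of 20.
Insert 49: 49 > 27 → go right; 49 > 35 → go right; 49 < 68 → go left; 49 < 66 → go left; 49 < 53 → go left; 49 > 38 → go right; 49 > 45 → go right. Place as right child of 45.
Insert 58: 58 > 27 → go right; 58 > 35 → go right; 58 < 68 → go left; 58 < 66 → go left; 58 > 53 → go right. Place as right child of 53.

The deepest node is 49 at depth 7.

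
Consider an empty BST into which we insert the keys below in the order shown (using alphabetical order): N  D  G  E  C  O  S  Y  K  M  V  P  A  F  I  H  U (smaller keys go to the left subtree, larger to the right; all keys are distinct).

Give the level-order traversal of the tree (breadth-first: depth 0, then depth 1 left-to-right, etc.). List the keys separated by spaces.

Insert N: tree is empty, so N becomes the root.
Insert D: D < N → go left. Place as left child of N.
Insert G: G < N → go left; G > D → go right. Place as right child of D.
Insert E: E < N → go left; E > D → go right; E < G → go left. Place as left child of G.
Insert C: C < N → go left; C < D → go left. Place as left child of D.
Insert O: O > N → go right. Place as right child of N.
Insert S: S > N → go right; S > O → go right. Place as right child of O.
Insert Y: Y > N → go right; Y > O → go right; Y > S → go right. Place as right child of S.
Insert K: K < N → go left; K > D → go right; K > G → go right. Place as right child of G.
Insert M: M < N → go left; M > D → go right; M > G → go right; M > K → go right. Place as right child of K.
Insert V: V > N → go right; V > O → go right; V > S → go right; V < Y → go left. Place as left child of Y.
Insert P: P > N → go right; P > O → go right; P < S → go left. Place as left child of S.
Insert A: A < N → go left; A < D → go left; A < C → go left. Place as left child of C.
Insert F: F < N → go left; F > D → go right; F < G → go left; F > E → go right. Place as right child of E.
Insert I: I < N → go left; I > D → go right; I > G → go right; I < K → go left. Place as left child of K.
Insert H: H < N → go left; H > D → go right; H > G → go right; H < K → go left; H < I → go left. Place as left child of I.
Insert U: U > N → go right; U > O → go right; U > S → go right; U < Y → go left; U < V → go left. Place as left child of V.

N D O C G S A E K P Y F I M V H U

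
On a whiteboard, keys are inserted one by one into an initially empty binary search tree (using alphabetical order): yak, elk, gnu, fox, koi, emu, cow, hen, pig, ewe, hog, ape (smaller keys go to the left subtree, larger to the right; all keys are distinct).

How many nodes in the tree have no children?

4

Resulting structure (node: left, right):
  yak: L=elk, R=–
  elk: L=cow, R=gnu
  gnu: L=fox, R=koi
  fox: L=emu, R=–
  koi: L=hen, R=pig
  emu: L=–, R=ewe
  cow: L=ape, R=–
  hen: L=–, R=hog
  pig: L=–, R=–
  ewe: L=–, R=–
  hog: L=–, R=–
  ape: L=–, R=–

Leaves: ape, ewe, hog, pig — 4 in total.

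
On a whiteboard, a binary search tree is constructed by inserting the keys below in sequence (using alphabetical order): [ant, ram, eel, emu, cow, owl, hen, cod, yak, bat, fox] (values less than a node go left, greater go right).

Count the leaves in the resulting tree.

Insert ant: tree is empty, so ant becomes the root.
Insert ram: ram > ant → go right. Place as right child of ant.
Insert eel: eel > ant → go right; eel < ram → go left. Place as left child of ram.
Insert emu: emu > ant → go right; emu < ram → go left; emu > eel → go right. Place as right child of eel.
Insert cow: cow > ant → go right; cow < ram → go left; cow < eel → go left. Place as left child of eel.
Insert owl: owl > ant → go right; owl < ram → go left; owl > eel → go right; owl > emu → go right. Place as right child of emu.
Insert hen: hen > ant → go right; hen < ram → go left; hen > eel → go right; hen > emu → go right; hen < owl → go left. Place as left child of owl.
Insert cod: cod > ant → go right; cod < ram → go left; cod < eel → go left; cod < cow → go left. Place as left child of cow.
Insert yak: yak > ant → go right; yak > ram → go right. Place as right child of ram.
Insert bat: bat > ant → go right; bat < ram → go left; bat < eel → go left; bat < cow → go left; bat < cod → go left. Place as left child of cod.
Insert fox: fox > ant → go right; fox < ram → go left; fox > eel → go right; fox > emu → go right; fox < owl → go left; fox < hen → go left. Place as left child of hen.

Leaves: bat, fox, yak — 3 in total.

3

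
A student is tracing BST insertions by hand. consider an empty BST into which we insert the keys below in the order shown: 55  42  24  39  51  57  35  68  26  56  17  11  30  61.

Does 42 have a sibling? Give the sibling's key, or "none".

57

Insert 55: tree is empty, so 55 becomes the root.
Insert 42: 42 < 55 → go left. Place as left child of 55.
Insert 24: 24 < 55 → go left; 24 < 42 → go left. Place as left child of 42.
Insert 39: 39 < 55 → go left; 39 < 42 → go left; 39 > 24 → go right. Place as right child of 24.
Insert 51: 51 < 55 → go left; 51 > 42 → go right. Place as right child of 42.
Insert 57: 57 > 55 → go right. Place as right child of 55.
Insert 35: 35 < 55 → go left; 35 < 42 → go left; 35 > 24 → go right; 35 < 39 → go left. Place as left child of 39.
Insert 68: 68 > 55 → go right; 68 > 57 → go right. Place as right child of 57.
Insert 26: 26 < 55 → go left; 26 < 42 → go left; 26 > 24 → go right; 26 < 39 → go left; 26 < 35 → go left. Place as left child of 35.
Insert 56: 56 > 55 → go right; 56 < 57 → go left. Place as left child of 57.
Insert 17: 17 < 55 → go left; 17 < 42 → go left; 17 < 24 → go left. Place as left child of 24.
Insert 11: 11 < 55 → go left; 11 < 42 → go left; 11 < 24 → go left; 11 < 17 → go left. Place as left child of 17.
Insert 30: 30 < 55 → go left; 30 < 42 → go left; 30 > 24 → go right; 30 < 39 → go left; 30 < 35 → go left; 30 > 26 → go right. Place as right child of 26.
Insert 61: 61 > 55 → go right; 61 > 57 → go right; 61 < 68 → go left. Place as left child of 68.

42's parent is 55; the other child of 55 is 57.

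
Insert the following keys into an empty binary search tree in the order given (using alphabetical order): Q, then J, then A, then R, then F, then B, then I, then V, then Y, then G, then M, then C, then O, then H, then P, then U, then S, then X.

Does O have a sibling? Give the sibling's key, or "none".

none

Q: root
J: left child of Q (depth 1)
A: left child of J (depth 2)
R: right child of Q (depth 1)
F: right child of A (depth 3)
B: left child of F (depth 4)
I: right child of F (depth 4)
V: right child of R (depth 2)
Y: right child of V (depth 3)
G: left child of I (depth 5)
M: right child of J (depth 2)
C: right child of B (depth 5)
O: right child of M (depth 3)
H: right child of G (depth 6)
P: right child of O (depth 4)
U: left child of V (depth 3)
S: left child of U (depth 4)
X: left child of Y (depth 4)

O's parent is M, which has only one child.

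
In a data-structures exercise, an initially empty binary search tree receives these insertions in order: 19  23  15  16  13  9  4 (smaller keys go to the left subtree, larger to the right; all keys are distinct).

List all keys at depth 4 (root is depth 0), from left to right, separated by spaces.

4

Insert 19: tree is empty, so 19 becomes the root.
Insert 23: 23 > 19 → go right. Place as right child of 19.
Insert 15: 15 < 19 → go left. Place as left child of 19.
Insert 16: 16 < 19 → go left; 16 > 15 → go right. Place as right child of 15.
Insert 13: 13 < 19 → go left; 13 < 15 → go left. Place as left child of 15.
Insert 9: 9 < 19 → go left; 9 < 15 → go left; 9 < 13 → go left. Place as left child of 13.
Insert 4: 4 < 19 → go left; 4 < 15 → go left; 4 < 13 → go left; 4 < 9 → go left. Place as left child of 9.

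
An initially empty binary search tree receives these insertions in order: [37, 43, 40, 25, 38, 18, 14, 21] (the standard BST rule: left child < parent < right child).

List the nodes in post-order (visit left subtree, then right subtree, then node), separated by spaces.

14 21 18 25 38 40 43 37

37: root
43: right child of 37 (depth 1)
40: left child of 43 (depth 2)
25: left child of 37 (depth 1)
38: left child of 40 (depth 3)
18: left child of 25 (depth 2)
14: left child of 18 (depth 3)
21: right child of 18 (depth 3)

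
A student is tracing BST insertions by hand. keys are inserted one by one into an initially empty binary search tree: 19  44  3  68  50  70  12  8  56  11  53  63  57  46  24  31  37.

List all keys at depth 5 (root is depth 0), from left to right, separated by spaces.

Insert 19: tree is empty, so 19 becomes the root.
Insert 44: 44 > 19 → go right. Place as right child of 19.
Insert 3: 3 < 19 → go left. Place as left child of 19.
Insert 68: 68 > 19 → go right; 68 > 44 → go right. Place as right child of 44.
Insert 50: 50 > 19 → go right; 50 > 44 → go right; 50 < 68 → go left. Place as left child of 68.
Insert 70: 70 > 19 → go right; 70 > 44 → go right; 70 > 68 → go right. Place as right child of 68.
Insert 12: 12 < 19 → go left; 12 > 3 → go right. Place as right child of 3.
Insert 8: 8 < 19 → go left; 8 > 3 → go right; 8 < 12 → go left. Place as left child of 12.
Insert 56: 56 > 19 → go right; 56 > 44 → go right; 56 < 68 → go left; 56 > 50 → go right. Place as right child of 50.
Insert 11: 11 < 19 → go left; 11 > 3 → go right; 11 < 12 → go left; 11 > 8 → go right. Place as right child of 8.
Insert 53: 53 > 19 → go right; 53 > 44 → go right; 53 < 68 → go left; 53 > 50 → go right; 53 < 56 → go left. Place as left child of 56.
Insert 63: 63 > 19 → go right; 63 > 44 → go right; 63 < 68 → go left; 63 > 50 → go right; 63 > 56 → go right. Place as right child of 56.
Insert 57: 57 > 19 → go right; 57 > 44 → go right; 57 < 68 → go left; 57 > 50 → go right; 57 > 56 → go right; 57 < 63 → go left. Place as left child of 63.
Insert 46: 46 > 19 → go right; 46 > 44 → go right; 46 < 68 → go left; 46 < 50 → go left. Place as left child of 50.
Insert 24: 24 > 19 → go right; 24 < 44 → go left. Place as left child of 44.
Insert 31: 31 > 19 → go right; 31 < 44 → go left; 31 > 24 → go right. Place as right child of 24.
Insert 37: 37 > 19 → go right; 37 < 44 → go left; 37 > 24 → go right; 37 > 31 → go right. Place as right child of 31.

53 63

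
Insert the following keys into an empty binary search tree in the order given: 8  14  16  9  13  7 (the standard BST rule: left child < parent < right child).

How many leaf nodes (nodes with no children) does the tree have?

Insert 8: tree is empty, so 8 becomes the root.
Insert 14: 14 > 8 → go right. Place as right child of 8.
Insert 16: 16 > 8 → go right; 16 > 14 → go right. Place as right child of 14.
Insert 9: 9 > 8 → go right; 9 < 14 → go left. Place as left child of 14.
Insert 13: 13 > 8 → go right; 13 < 14 → go left; 13 > 9 → go right. Place as right child of 9.
Insert 7: 7 < 8 → go left. Place as left child of 8.

Leaves: 7, 13, 16 — 3 in total.

3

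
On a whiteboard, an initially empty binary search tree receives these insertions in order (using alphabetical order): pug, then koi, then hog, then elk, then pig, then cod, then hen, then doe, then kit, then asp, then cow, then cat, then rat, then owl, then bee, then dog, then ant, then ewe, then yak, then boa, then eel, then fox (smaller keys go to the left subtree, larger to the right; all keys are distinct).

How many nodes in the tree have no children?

Insert pug: tree is empty, so pug becomes the root.
Insert koi: koi < pug → go left. Place as left child of pug.
Insert hog: hog < pug → go left; hog < koi → go left. Place as left child of koi.
Insert elk: elk < pug → go left; elk < koi → go left; elk < hog → go left. Place as left child of hog.
Insert pig: pig < pug → go left; pig > koi → go right. Place as right child of koi.
Insert cod: cod < pug → go left; cod < koi → go left; cod < hog → go left; cod < elk → go left. Place as left child of elk.
Insert hen: hen < pug → go left; hen < koi → go left; hen < hog → go left; hen > elk → go right. Place as right child of elk.
Insert doe: doe < pug → go left; doe < koi → go left; doe < hog → go left; doe < elk → go left; doe > cod → go right. Place as right child of cod.
Insert kit: kit < pug → go left; kit < koi → go left; kit > hog → go right. Place as right child of hog.
Insert asp: asp < pug → go left; asp < koi → go left; asp < hog → go left; asp < elk → go left; asp < cod → go left. Place as left child of cod.
Insert cow: cow < pug → go left; cow < koi → go left; cow < hog → go left; cow < elk → go left; cow > cod → go right; cow < doe → go left. Place as left child of doe.
Insert cat: cat < pug → go left; cat < koi → go left; cat < hog → go left; cat < elk → go left; cat < cod → go left; cat > asp → go right. Place as right child of asp.
Insert rat: rat > pug → go right. Place as right child of pug.
Insert owl: owl < pug → go left; owl > koi → go right; owl < pig → go left. Place as left child of pig.
Insert bee: bee < pug → go left; bee < koi → go left; bee < hog → go left; bee < elk → go left; bee < cod → go left; bee > asp → go right; bee < cat → go left. Place as left child of cat.
Insert dog: dog < pug → go left; dog < koi → go left; dog < hog → go left; dog < elk → go left; dog > cod → go right; dog > doe → go right. Place as right child of doe.
Insert ant: ant < pug → go left; ant < koi → go left; ant < hog → go left; ant < elk → go left; ant < cod → go left; ant < asp → go left. Place as left child of asp.
Insert ewe: ewe < pug → go left; ewe < koi → go left; ewe < hog → go left; ewe > elk → go right; ewe < hen → go left. Place as left child of hen.
Insert yak: yak > pug → go right; yak > rat → go right. Place as right child of rat.
Insert boa: boa < pug → go left; boa < koi → go left; boa < hog → go left; boa < elk → go left; boa < cod → go left; boa > asp → go right; boa < cat → go left; boa > bee → go right. Place as right child of bee.
Insert eel: eel < pug → go left; eel < koi → go left; eel < hog → go left; eel < elk → go left; eel > cod → go right; eel > doe → go right; eel > dog → go right. Place as right child of dog.
Insert fox: fox < pug → go left; fox < koi → go left; fox < hog → go left; fox > elk → go right; fox < hen → go left; fox > ewe → go right. Place as right child of ewe.

Leaves: ant, boa, cow, eel, fox, kit, owl, yak — 8 in total.

8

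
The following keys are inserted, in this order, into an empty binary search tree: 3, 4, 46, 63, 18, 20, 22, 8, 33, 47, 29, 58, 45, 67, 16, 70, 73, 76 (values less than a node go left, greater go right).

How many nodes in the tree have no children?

5

3: root
4: right child of 3 (depth 1)
46: right child of 4 (depth 2)
63: right child of 46 (depth 3)
18: left child of 46 (depth 3)
20: right child of 18 (depth 4)
22: right child of 20 (depth 5)
8: left child of 18 (depth 4)
33: right child of 22 (depth 6)
47: left child of 63 (depth 4)
29: left child of 33 (depth 7)
58: right child of 47 (depth 5)
45: right child of 33 (depth 7)
67: right child of 63 (depth 4)
16: right child of 8 (depth 5)
70: right child of 67 (depth 5)
73: right child of 70 (depth 6)
76: right child of 73 (depth 7)

Leaves: 16, 29, 45, 58, 76 — 5 in total.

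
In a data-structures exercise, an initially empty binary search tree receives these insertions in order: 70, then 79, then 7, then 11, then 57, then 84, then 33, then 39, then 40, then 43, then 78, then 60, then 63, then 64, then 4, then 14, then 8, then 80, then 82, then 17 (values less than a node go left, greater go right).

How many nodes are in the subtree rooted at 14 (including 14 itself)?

70: root
79: right child of 70 (depth 1)
7: left child of 70 (depth 1)
11: right child of 7 (depth 2)
57: right child of 11 (depth 3)
84: right child of 79 (depth 2)
33: left child of 57 (depth 4)
39: right child of 33 (depth 5)
40: right child of 39 (depth 6)
43: right child of 40 (depth 7)
78: left child of 79 (depth 2)
60: right child of 57 (depth 4)
63: right child of 60 (depth 5)
64: right child of 63 (depth 6)
4: left child of 7 (depth 2)
14: left child of 33 (depth 5)
8: left child of 11 (depth 3)
80: left child of 84 (depth 3)
82: right child of 80 (depth 4)
17: right child of 14 (depth 6)

Subtree rooted at 14 contains: 14, 17 — 2 nodes.

2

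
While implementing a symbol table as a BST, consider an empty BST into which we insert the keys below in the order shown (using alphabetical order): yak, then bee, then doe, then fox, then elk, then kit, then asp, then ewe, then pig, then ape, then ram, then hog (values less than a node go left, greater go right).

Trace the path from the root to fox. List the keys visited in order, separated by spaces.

Resulting structure (node: left, right):
  yak: L=bee, R=–
  bee: L=asp, R=doe
  doe: L=–, R=fox
  fox: L=elk, R=kit
  elk: L=–, R=ewe
  kit: L=hog, R=pig
  asp: L=ape, R=–
  ewe: L=–, R=–
  pig: L=–, R=ram
  ape: L=–, R=–
  ram: L=–, R=–
  hog: L=–, R=–

yak bee doe fox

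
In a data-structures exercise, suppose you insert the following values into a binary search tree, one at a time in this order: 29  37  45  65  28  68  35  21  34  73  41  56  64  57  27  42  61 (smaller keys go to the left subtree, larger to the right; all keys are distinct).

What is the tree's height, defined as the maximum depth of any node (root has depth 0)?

7

Resulting structure (node: left, right):
  29: L=28, R=37
  37: L=35, R=45
  45: L=41, R=65
  65: L=56, R=68
  28: L=21, R=–
  68: L=–, R=73
  35: L=34, R=–
  21: L=–, R=27
  34: L=–, R=–
  73: L=–, R=–
  41: L=–, R=42
  56: L=–, R=64
  64: L=57, R=–
  57: L=–, R=61
  27: L=–, R=–
  42: L=–, R=–
  61: L=–, R=–

The deepest node is 61 at depth 7.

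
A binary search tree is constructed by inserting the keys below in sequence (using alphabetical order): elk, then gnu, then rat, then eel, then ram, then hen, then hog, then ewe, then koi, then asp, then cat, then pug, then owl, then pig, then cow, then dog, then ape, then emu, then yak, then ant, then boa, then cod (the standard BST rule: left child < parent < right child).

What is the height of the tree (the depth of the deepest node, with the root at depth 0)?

9

elk: root
gnu: right child of elk (depth 1)
rat: right child of gnu (depth 2)
eel: left child of elk (depth 1)
ram: left child of rat (depth 3)
hen: left child of ram (depth 4)
hog: right child of hen (depth 5)
ewe: left child of gnu (depth 2)
koi: right child of hog (depth 6)
asp: left child of eel (depth 2)
cat: right child of asp (depth 3)
pug: right child of koi (depth 7)
owl: left child of pug (depth 8)
pig: right child of owl (depth 9)
cow: right child of cat (depth 4)
dog: right child of cow (depth 5)
ape: left child of asp (depth 3)
emu: left child of ewe (depth 3)
yak: right child of rat (depth 3)
ant: left child of ape (depth 4)
boa: left child of cat (depth 4)
cod: left child of cow (depth 5)

The deepest node is pig at depth 9.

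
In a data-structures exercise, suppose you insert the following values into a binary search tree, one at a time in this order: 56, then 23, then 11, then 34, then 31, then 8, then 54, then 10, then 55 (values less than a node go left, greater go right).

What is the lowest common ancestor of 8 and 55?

23

56: root
23: left child of 56 (depth 1)
11: left child of 23 (depth 2)
34: right child of 23 (depth 2)
31: left child of 34 (depth 3)
8: left child of 11 (depth 3)
54: right child of 34 (depth 3)
10: right child of 8 (depth 4)
55: right child of 54 (depth 4)

Path to 8: 56 → 23 → 11 → 8
Path to 55: 56 → 23 → 34 → 54 → 55
The paths share a prefix ending at 23, then split left and right.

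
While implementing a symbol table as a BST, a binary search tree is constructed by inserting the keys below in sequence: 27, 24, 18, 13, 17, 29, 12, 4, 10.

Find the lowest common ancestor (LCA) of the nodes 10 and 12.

12

27: root
24: left child of 27 (depth 1)
18: left child of 24 (depth 2)
13: left child of 18 (depth 3)
17: right child of 13 (depth 4)
29: right child of 27 (depth 1)
12: left child of 13 (depth 4)
4: left child of 12 (depth 5)
10: right child of 4 (depth 6)

Path to 10: 27 → 24 → 18 → 13 → 12 → 4 → 10
Path to 12: 27 → 24 → 18 → 13 → 12
12 lies on both paths and is an ancestor of the other node.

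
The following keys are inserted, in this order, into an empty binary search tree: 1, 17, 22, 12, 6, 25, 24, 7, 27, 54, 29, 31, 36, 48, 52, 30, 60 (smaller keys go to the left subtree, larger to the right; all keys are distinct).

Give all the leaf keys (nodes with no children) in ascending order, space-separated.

1: root
17: right child of 1 (depth 1)
22: right child of 17 (depth 2)
12: left child of 17 (depth 2)
6: left child of 12 (depth 3)
25: right child of 22 (depth 3)
24: left child of 25 (depth 4)
7: right child of 6 (depth 4)
27: right child of 25 (depth 4)
54: right child of 27 (depth 5)
29: left child of 54 (depth 6)
31: right child of 29 (depth 7)
36: right child of 31 (depth 8)
48: right child of 36 (depth 9)
52: right child of 48 (depth 10)
30: left child of 31 (depth 8)
60: right child of 54 (depth 6)

7 24 30 52 60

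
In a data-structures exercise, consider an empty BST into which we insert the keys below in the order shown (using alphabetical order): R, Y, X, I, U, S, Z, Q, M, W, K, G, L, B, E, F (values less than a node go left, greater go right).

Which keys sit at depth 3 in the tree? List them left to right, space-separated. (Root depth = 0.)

B M U

Resulting structure (node: left, right):
  R: L=I, R=Y
  Y: L=X, R=Z
  X: L=U, R=–
  I: L=G, R=Q
  U: L=S, R=W
  S: L=–, R=–
  Z: L=–, R=–
  Q: L=M, R=–
  M: L=K, R=–
  W: L=–, R=–
  K: L=–, R=L
  G: L=B, R=–
  L: L=–, R=–
  B: L=–, R=E
  E: L=–, R=F
  F: L=–, R=–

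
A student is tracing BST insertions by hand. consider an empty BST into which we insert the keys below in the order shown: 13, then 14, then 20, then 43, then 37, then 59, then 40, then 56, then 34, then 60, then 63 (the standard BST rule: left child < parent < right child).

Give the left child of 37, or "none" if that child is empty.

Resulting structure (node: left, right):
  13: L=–, R=14
  14: L=–, R=20
  20: L=–, R=43
  43: L=37, R=59
  37: L=34, R=40
  59: L=56, R=60
  40: L=–, R=–
  56: L=–, R=–
  34: L=–, R=–
  60: L=–, R=63
  63: L=–, R=–

34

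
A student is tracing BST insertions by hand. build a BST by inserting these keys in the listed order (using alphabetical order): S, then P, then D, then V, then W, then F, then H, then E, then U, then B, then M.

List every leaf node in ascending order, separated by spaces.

B E M U W

Insert S: tree is empty, so S becomes the root.
Insert P: P < S → go left. Place as left child of S.
Insert D: D < S → go left; D < P → go left. Place as left child of P.
Insert V: V > S → go right. Place as right child of S.
Insert W: W > S → go right; W > V → go right. Place as right child of V.
Insert F: F < S → go left; F < P → go left; F > D → go right. Place as right child of D.
Insert H: H < S → go left; H < P → go left; H > D → go right; H > F → go right. Place as right child of F.
Insert E: E < S → go left; E < P → go left; E > D → go right; E < F → go left. Place as left child of F.
Insert U: U > S → go right; U < V → go left. Place as left child of V.
Insert B: B < S → go left; B < P → go left; B < D → go left. Place as left child of D.
Insert M: M < S → go left; M < P → go left; M > D → go right; M > F → go right; M > H → go right. Place as right child of H.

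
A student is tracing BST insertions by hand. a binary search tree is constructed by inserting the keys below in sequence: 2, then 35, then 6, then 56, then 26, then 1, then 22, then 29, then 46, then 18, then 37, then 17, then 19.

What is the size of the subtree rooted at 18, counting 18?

2: root
35: right child of 2 (depth 1)
6: left child of 35 (depth 2)
56: right child of 35 (depth 2)
26: right child of 6 (depth 3)
1: left child of 2 (depth 1)
22: left child of 26 (depth 4)
29: right child of 26 (depth 4)
46: left child of 56 (depth 3)
18: left child of 22 (depth 5)
37: left child of 46 (depth 4)
17: left child of 18 (depth 6)
19: right child of 18 (depth 6)

Subtree rooted at 18 contains: 18, 17, 19 — 3 nodes.

3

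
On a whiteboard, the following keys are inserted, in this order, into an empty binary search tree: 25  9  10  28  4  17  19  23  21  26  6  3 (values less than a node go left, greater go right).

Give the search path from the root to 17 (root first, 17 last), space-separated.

25 9 10 17

Resulting structure (node: left, right):
  25: L=9, R=28
  9: L=4, R=10
  10: L=–, R=17
  28: L=26, R=–
  4: L=3, R=6
  17: L=–, R=19
  19: L=–, R=23
  23: L=21, R=–
  21: L=–, R=–
  26: L=–, R=–
  6: L=–, R=–
  3: L=–, R=–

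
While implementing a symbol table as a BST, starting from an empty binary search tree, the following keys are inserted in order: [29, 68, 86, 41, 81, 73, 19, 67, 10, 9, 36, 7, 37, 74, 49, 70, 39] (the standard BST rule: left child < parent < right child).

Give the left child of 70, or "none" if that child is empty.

none

Resulting structure (node: left, right):
  29: L=19, R=68
  68: L=41, R=86
  86: L=81, R=–
  41: L=36, R=67
  81: L=73, R=–
  73: L=70, R=74
  19: L=10, R=–
  67: L=49, R=–
  10: L=9, R=–
  9: L=7, R=–
  36: L=–, R=37
  7: L=–, R=–
  37: L=–, R=39
  74: L=–, R=–
  49: L=–, R=–
  70: L=–, R=–
  39: L=–, R=–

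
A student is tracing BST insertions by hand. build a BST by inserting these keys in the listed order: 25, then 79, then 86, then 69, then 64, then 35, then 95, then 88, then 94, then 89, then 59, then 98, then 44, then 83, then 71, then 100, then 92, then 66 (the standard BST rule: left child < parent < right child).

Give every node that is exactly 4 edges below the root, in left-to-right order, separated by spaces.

Insert 25: tree is empty, so 25 becomes the root.
Insert 79: 79 > 25 → go right. Place as right child of 25.
Insert 86: 86 > 25 → go right; 86 > 79 → go right. Place as right child of 79.
Insert 69: 69 > 25 → go right; 69 < 79 → go left. Place as left child of 79.
Insert 64: 64 > 25 → go right; 64 < 79 → go left; 64 < 69 → go left. Place as left child of 69.
Insert 35: 35 > 25 → go right; 35 < 79 → go left; 35 < 69 → go left; 35 < 64 → go left. Place as left child of 64.
Insert 95: 95 > 25 → go right; 95 > 79 → go right; 95 > 86 → go right. Place as right child of 86.
Insert 88: 88 > 25 → go right; 88 > 79 → go right; 88 > 86 → go right; 88 < 95 → go left. Place as left child of 95.
Insert 94: 94 > 25 → go right; 94 > 79 → go right; 94 > 86 → go right; 94 < 95 → go left; 94 > 88 → go right. Place as right child of 88.
Insert 89: 89 > 25 → go right; 89 > 79 → go right; 89 > 86 → go right; 89 < 95 → go left; 89 > 88 → go right; 89 < 94 → go left. Place as left child of 94.
Insert 59: 59 > 25 → go right; 59 < 79 → go left; 59 < 69 → go left; 59 < 64 → go left; 59 > 35 → go right. Place as right child of 35.
Insert 98: 98 > 25 → go right; 98 > 79 → go right; 98 > 86 → go right; 98 > 95 → go right. Place as right child of 95.
Insert 44: 44 > 25 → go right; 44 < 79 → go left; 44 < 69 → go left; 44 < 64 → go left; 44 > 35 → go right; 44 < 59 → go left. Place as left child of 59.
Insert 83: 83 > 25 → go right; 83 > 79 → go right; 83 < 86 → go left. Place as left child of 86.
Insert 71: 71 > 25 → go right; 71 < 79 → go left; 71 > 69 → go right. Place as right child of 69.
Insert 100: 100 > 25 → go right; 100 > 79 → go right; 100 > 86 → go right; 100 > 95 → go right; 100 > 98 → go right. Place as right child of 98.
Insert 92: 92 > 25 → go right; 92 > 79 → go right; 92 > 86 → go right; 92 < 95 → go left; 92 > 88 → go right; 92 < 94 → go left; 92 > 89 → go right. Place as right child of 89.
Insert 66: 66 > 25 → go right; 66 < 79 → go left; 66 < 69 → go left; 66 > 64 → go right. Place as right child of 64.

35 66 88 98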